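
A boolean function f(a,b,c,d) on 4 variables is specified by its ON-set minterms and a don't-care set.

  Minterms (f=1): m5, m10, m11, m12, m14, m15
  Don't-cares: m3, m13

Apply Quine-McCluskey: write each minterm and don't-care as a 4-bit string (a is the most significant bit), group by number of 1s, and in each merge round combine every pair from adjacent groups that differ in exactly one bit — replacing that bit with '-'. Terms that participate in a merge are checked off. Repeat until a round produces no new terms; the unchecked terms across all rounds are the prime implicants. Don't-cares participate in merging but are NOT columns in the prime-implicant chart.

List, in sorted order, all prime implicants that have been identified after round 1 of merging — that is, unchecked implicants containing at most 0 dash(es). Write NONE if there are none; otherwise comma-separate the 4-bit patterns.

NONE

Round 0: 0011✓ 0101✓ 1010✓ 1011✓ 1100✓ 1101✓ 1110✓ 1111✓
Round 1: -011 -101 1-10✓ 1-11✓ 101-✓ 11-0✓ 11-1✓ 110-✓ 111-✓
Round 2: 1-1- 11--
PIs = {-011, -101, 1-1-, 11--}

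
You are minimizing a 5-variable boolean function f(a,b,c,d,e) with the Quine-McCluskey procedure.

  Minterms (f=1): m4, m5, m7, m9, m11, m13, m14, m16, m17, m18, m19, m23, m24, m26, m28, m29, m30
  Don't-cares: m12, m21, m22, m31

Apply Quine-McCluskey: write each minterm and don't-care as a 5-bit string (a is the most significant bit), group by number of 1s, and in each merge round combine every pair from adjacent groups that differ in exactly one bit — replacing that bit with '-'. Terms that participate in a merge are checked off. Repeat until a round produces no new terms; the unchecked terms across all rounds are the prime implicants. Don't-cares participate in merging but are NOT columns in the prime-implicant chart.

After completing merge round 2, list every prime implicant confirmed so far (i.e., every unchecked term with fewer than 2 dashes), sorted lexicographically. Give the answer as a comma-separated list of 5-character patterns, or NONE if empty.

size-2^0 implicants → 00100(✓)  00101(✓)  00111(✓)  01001(✓)  01011(✓)  01100(✓)  01101(✓)  01110(✓)  10000(✓)  10001(✓)  10010(✓)  10011(✓)  10101(✓)  10110(✓)  10111(✓)  11000(✓)  11010(✓)  11100(✓)  11101(✓)  11110(✓)  11111(✓)
size-2^1 implicants → -0101(✓)  -0111(✓)  -1100(✓)  -1101(✓)  -1110(✓)  0-100(✓)  0-101(✓)  001-1(✓)  0010-(✓)  01-01  010-1  011-0(✓)  0110-(✓)  1-000(✓)  1-010(✓)  1-101(✓)  1-110(✓)  1-111(✓)  10-01(✓)  10-10(✓)  10-11(✓)  100-0(✓)  100-1(✓)  1000-(✓)  1001-(✓)  101-1(✓)  1011-(✓)  11-00(✓)  11-10(✓)  110-0(✓)  111-0(✓)  111-1(✓)  1110-(✓)  1111-(✓)
size-2^2 implicants → --101  -01-1  -11-0  -110-  0-10-  1--10  1-0-0  1-1-1  1-11-  10--1  10-1-  100--  11--0  111--
Unchecked terms (primes): --101, -01-1, -11-0, -110-, 0-10-, 01-01, 010-1, 1--10, 1-0-0, 1-1-1, 1-11-, 10--1, 10-1-, 100--, 11--0, 111--

01-01, 010-1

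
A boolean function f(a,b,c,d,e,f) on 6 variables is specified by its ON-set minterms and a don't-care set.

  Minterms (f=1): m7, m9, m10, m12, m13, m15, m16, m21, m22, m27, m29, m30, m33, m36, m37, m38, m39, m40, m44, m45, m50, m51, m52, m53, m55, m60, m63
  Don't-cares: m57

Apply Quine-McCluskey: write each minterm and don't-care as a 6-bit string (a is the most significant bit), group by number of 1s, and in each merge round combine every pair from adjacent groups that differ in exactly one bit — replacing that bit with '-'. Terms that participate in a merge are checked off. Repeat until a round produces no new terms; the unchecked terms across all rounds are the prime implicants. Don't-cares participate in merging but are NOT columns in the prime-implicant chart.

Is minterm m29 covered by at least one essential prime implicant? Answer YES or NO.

size-2^0 implicants → 000111(✓)  001001(✓)  001010  001100(✓)  001101(✓)  001111(✓)  010000  010101(✓)  010110(✓)  011011  011101(✓)  011110(✓)  100001(✓)  100100(✓)  100101(✓)  100110(✓)  100111(✓)  101000(✓)  101100(✓)  101101(✓)  110010(✓)  110011(✓)  110100(✓)  110101(✓)  110111(✓)  111001  111100(✓)  111111(✓)
size-2^1 implicants → -00111  -01100(✓)  -01101(✓)  -10101  0-1101  00-111  001-01  0011-1  00110-(✓)  01-101  01-110  1-0100(✓)  1-0101(✓)  1-0111(✓)  1-1100(✓)  10-100(✓)  10-101(✓)  100-01  1001-0(✓)  1001-1(✓)  10010-(✓)  10011-(✓)  101-00  10110-(✓)  11-100(✓)  11-111  110-11  11001-  1101-1(✓)  11010-(✓)
size-2^2 implicants → -0110-  1--100  1-01-1  1-010-  10-10-  1001--
Unchecked terms (primes): -00111, -0110-, -10101, 0-1101, 00-111, 001-01, 001010, 0011-1, 01-101, 01-110, 010000, 011011, 1--100, 1-01-1, 1-010-, 10-10-, 100-01, 1001--, 101-00, 11-111, 110-11, 11001-, 111001
Minterm coverage:
  m7 ⊆ -00111,00-111
  m9 ⊆ 001-01 [E]
  m10 ⊆ 001010 [E]
  m12 ⊆ -0110- [E]
  m13 ⊆ -0110-,0-1101,001-01,0011-1
  m15 ⊆ 00-111,0011-1
  m16 ⊆ 010000 [E]
  m21 ⊆ -10101,01-101
  m22 ⊆ 01-110 [E]
  m27 ⊆ 011011 [E]
  m29 ⊆ 0-1101,01-101
  m30 ⊆ 01-110 [E]
  m33 ⊆ 100-01 [E]
  m36 ⊆ 1--100,1-010-,10-10-,1001--
  m37 ⊆ 1-01-1,1-010-,10-10-,100-01,1001--
  m38 ⊆ 1001-- [E]
  m39 ⊆ -00111,1-01-1,1001--
  m40 ⊆ 101-00 [E]
  m44 ⊆ -0110-,1--100,10-10-,101-00
  m45 ⊆ -0110-,10-10-
  m50 ⊆ 11001- [E]
  m51 ⊆ 110-11,11001-
  m52 ⊆ 1--100,1-010-
  m53 ⊆ -10101,1-01-1,1-010-
  m55 ⊆ 1-01-1,11-111,110-11
  m60 ⊆ 1--100 [E]
  m63 ⊆ 11-111 [E]
E = {-0110-, 001-01, 001010, 01-110, 010000, 011011, 1--100, 100-01, 1001--, 101-00, 11-111, 11001-}

NO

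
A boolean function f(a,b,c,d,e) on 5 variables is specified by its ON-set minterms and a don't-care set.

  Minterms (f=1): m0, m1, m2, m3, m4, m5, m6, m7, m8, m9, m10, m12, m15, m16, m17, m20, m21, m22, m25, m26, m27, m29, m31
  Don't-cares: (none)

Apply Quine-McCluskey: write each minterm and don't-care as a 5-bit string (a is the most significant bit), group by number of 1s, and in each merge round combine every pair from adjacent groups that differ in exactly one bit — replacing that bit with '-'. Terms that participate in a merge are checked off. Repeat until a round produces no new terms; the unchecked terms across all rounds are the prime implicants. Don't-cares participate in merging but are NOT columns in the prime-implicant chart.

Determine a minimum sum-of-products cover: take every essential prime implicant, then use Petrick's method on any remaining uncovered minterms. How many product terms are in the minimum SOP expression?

size-2^0 implicants → 00000(✓)  00001(✓)  00010(✓)  00011(✓)  00100(✓)  00101(✓)  00110(✓)  00111(✓)  01000(✓)  01001(✓)  01010(✓)  01100(✓)  01111(✓)  10000(✓)  10001(✓)  10100(✓)  10101(✓)  10110(✓)  11001(✓)  11010(✓)  11011(✓)  11101(✓)  11111(✓)
size-2^1 implicants → -0000(✓)  -0001(✓)  -0100(✓)  -0101(✓)  -0110(✓)  -1001(✓)  -1010  -1111  0-000(✓)  0-001(✓)  0-010(✓)  0-100(✓)  0-111  00-00(✓)  00-01(✓)  00-10(✓)  00-11(✓)  000-0(✓)  000-1(✓)  0000-(✓)  0001-(✓)  001-0(✓)  001-1(✓)  0010-(✓)  0011-(✓)  01-00(✓)  010-0(✓)  0100-(✓)  1-001(✓)  1-101(✓)  10-00(✓)  10-01(✓)  1000-(✓)  101-0(✓)  1010-(✓)  11-01(✓)  11-11(✓)  110-1(✓)  1101-  111-1(✓)
size-2^2 implicants → --001  -0-00(✓)  -0-01(✓)  -000-(✓)  -01-0  -010-(✓)  0--00  0-0-0  0-00-  00--0(✓)  00--1(✓)  00-0-(✓)  00-1-(✓)  000--(✓)  001--(✓)  1--01  10-0-(✓)  11--1
size-2^3 implicants → -0-0-  00---
Unchecked terms (primes): --001, -0-0-, -01-0, -1010, -1111, 0--00, 0-0-0, 0-00-, 0-111, 00---, 1--01, 11--1, 1101-
Minterm coverage:
  m0 ⊆ -0-0-,0--00,0-0-0,0-00-,00---
  m1 ⊆ --001,-0-0-,0-00-,00---
  m2 ⊆ 0-0-0,00---
  m3 ⊆ 00--- [E]
  m4 ⊆ -0-0-,-01-0,0--00,00---
  m5 ⊆ -0-0-,00---
  m6 ⊆ -01-0,00---
  m7 ⊆ 0-111,00---
  m8 ⊆ 0--00,0-0-0,0-00-
  m9 ⊆ --001,0-00-
  m10 ⊆ -1010,0-0-0
  m12 ⊆ 0--00 [E]
  m15 ⊆ -1111,0-111
  m16 ⊆ -0-0- [E]
  m17 ⊆ --001,-0-0-,1--01
  m20 ⊆ -0-0-,-01-0
  m21 ⊆ -0-0-,1--01
  m22 ⊆ -01-0 [E]
  m25 ⊆ --001,1--01,11--1
  m26 ⊆ -1010,1101-
  m27 ⊆ 11--1,1101-
  m29 ⊆ 1--01,11--1
  m31 ⊆ -1111,11--1
E = {-0-0-, -01-0, 0--00, 00---}
Petrick residual → --001, -1010, -1111, 11--1
Cover = c'd'e + b'd' + b'ce' + bc'de' + bcde + a'd'e' + a'b' + abe  |cover|=8

8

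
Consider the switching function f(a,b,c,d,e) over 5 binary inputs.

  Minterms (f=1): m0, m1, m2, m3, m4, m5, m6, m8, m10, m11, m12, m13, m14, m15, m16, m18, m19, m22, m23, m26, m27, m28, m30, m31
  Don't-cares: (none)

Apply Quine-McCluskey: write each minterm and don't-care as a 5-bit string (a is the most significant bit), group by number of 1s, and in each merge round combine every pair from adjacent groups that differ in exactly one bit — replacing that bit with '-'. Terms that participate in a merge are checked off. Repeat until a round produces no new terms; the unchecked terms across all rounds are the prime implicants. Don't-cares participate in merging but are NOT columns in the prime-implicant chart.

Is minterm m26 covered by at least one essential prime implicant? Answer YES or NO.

YES

Round 0: 00000✓ 00001✓ 00010✓ 00011✓ 00100✓ 00101✓ 00110✓ 01000✓ 01010✓ 01011✓ 01100✓ 01101✓ 01110✓ 01111✓ 10000✓ 10010✓ 10011✓ 10110✓ 10111✓ 11010✓ 11011✓ 11100✓ 11110✓ 11111✓
Round 1: -0000✓ -0010✓ -0011✓ -0110✓ -1010✓ -1011✓ -1100✓ -1110✓ -1111✓ 0-000✓ 0-010✓ 0-011✓ 0-100✓ 0-101✓ 0-110✓ 00-00✓ 00-01✓ 00-10✓ 000-0✓ 000-1✓ 0000-✓ 0001-✓ 001-0✓ 0010-✓ 01-00✓ 01-10✓ 01-11✓ 010-0✓ 0101-✓ 011-0✓ 011-1✓ 0110-✓ 0111-✓ 1-010✓ 1-011✓ 1-110✓ 1-111✓ 10-10✓ 10-11✓ 100-0✓ 1001-✓ 1011-✓ 11-10✓ 11-11✓ 1101-✓ 111-0✓ 1111-✓
Round 2: --010✓ --011✓ --110✓ -0-10✓ -00-0 -001-✓ -1-10✓ -1-11✓ -101-✓ -11-0 -111-✓ 0--00✓ 0--10✓ 0-0-0✓ 0-01-✓ 0-1-0✓ 0-10- 00--0✓ 00-0- 000-- 01--0✓ 01-1-✓ 011-- 1--10✓ 1--11✓ 1-01-✓ 1-11-✓ 10-1-✓ 11-1-✓
Round 3: ---10 --01- -1-1- 0---0 1--1-
PIs = {---10, --01-, -00-0, -1-1-, -11-0, 0---0, 0-10-, 00-0-, 000--, 011--, 1--1-}
Coverage chart:
  m0: -00-0,0---0,00-0-,000--
  m1: 00-0-,000--
  m2: ---10,--01-,-00-0,0---0,000--
  m3: --01-,000--
  m4: 0---0,0-10-,00-0-
  m5: 0-10-,00-0-
  m6: ---10,0---0
  m8: 0---0 ←essential
  m10: ---10,--01-,-1-1-,0---0
  m11: --01-,-1-1-
  m12: -11-0,0---0,0-10-,011--
  m13: 0-10-,011--
  m14: ---10,-1-1-,-11-0,0---0,011--
  m15: -1-1-,011--
  m16: -00-0 ←essential
  m18: ---10,--01-,-00-0,1--1-
  m19: --01-,1--1-
  m22: ---10,1--1-
  m23: 1--1- ←essential
  m26: ---10,--01-,-1-1-,1--1-
  m27: --01-,-1-1-,1--1-
  m28: -11-0 ←essential
  m30: ---10,-1-1-,-11-0,1--1-
  m31: -1-1-,1--1-
Essential: -00-0, -11-0, 0---0, 1--1-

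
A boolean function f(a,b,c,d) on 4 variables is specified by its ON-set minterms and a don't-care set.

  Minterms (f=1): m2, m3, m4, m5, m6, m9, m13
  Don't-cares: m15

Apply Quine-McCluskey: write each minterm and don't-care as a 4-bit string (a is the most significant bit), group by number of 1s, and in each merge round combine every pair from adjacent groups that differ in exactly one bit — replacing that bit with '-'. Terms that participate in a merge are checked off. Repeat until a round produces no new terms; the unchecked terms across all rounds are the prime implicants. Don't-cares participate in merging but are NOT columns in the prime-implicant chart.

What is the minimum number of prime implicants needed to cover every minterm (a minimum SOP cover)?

4

size-2^0 implicants → 0010(✓)  0011(✓)  0100(✓)  0101(✓)  0110(✓)  1001(✓)  1101(✓)  1111(✓)
size-2^1 implicants → -101  0-10  001-  01-0  010-  1-01  11-1
Unchecked terms (primes): -101, 0-10, 001-, 01-0, 010-, 1-01, 11-1
Minterm coverage:
  m2 ⊆ 0-10,001-
  m3 ⊆ 001- [E]
  m4 ⊆ 01-0,010-
  m5 ⊆ -101,010-
  m6 ⊆ 0-10,01-0
  m9 ⊆ 1-01 [E]
  m13 ⊆ -101,1-01,11-1
E = {001-, 1-01}
Petrick residual → -101, 01-0
Cover = bc'd + a'b'c + a'bd' + ac'd  |cover|=4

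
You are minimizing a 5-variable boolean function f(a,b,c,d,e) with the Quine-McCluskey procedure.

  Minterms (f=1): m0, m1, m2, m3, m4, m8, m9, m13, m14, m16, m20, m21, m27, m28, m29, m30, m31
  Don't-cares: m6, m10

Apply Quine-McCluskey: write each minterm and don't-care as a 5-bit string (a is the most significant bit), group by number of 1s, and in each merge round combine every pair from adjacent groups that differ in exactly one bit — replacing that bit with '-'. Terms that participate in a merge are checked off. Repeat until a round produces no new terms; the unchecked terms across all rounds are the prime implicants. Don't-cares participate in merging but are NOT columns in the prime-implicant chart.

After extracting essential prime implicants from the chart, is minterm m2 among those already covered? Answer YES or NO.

YES

Round 0: 00000✓ 00001✓ 00010✓ 00011✓ 00100✓ 00110✓ 01000✓ 01001✓ 01010✓ 01101✓ 01110✓ 10000✓ 10100✓ 10101✓ 11011✓ 11100✓ 11101✓ 11110✓ 11111✓
Round 1: -0000✓ -0100✓ -1101 -1110 0-000✓ 0-001✓ 0-010✓ 0-110✓ 00-00✓ 00-10✓ 000-0✓ 000-1✓ 0000-✓ 0001-✓ 001-0✓ 01-01 01-10✓ 010-0✓ 0100-✓ 1-100✓ 1-101✓ 10-00✓ 1010-✓ 11-11 111-0✓ 111-1✓ 1110-✓ 1111-✓
Round 2: -0-00 0--10 0-0-0 0-00- 00--0 000-- 1-10- 111--
PIs = {-0-00, -1101, -1110, 0--10, 0-0-0, 0-00-, 00--0, 000--, 01-01, 1-10-, 11-11, 111--}
Coverage chart:
  m0: -0-00,0-0-0,0-00-,00--0,000--
  m1: 0-00-,000--
  m2: 0--10,0-0-0,00--0,000--
  m3: 000-- ←essential
  m4: -0-00,00--0
  m8: 0-0-0,0-00-
  m9: 0-00-,01-01
  m13: -1101,01-01
  m14: -1110,0--10
  m16: -0-00 ←essential
  m20: -0-00,1-10-
  m21: 1-10- ←essential
  m27: 11-11 ←essential
  m28: 1-10-,111--
  m29: -1101,1-10-,111--
  m30: -1110,111--
  m31: 11-11,111--
Essential: -0-00, 000--, 1-10-, 11-11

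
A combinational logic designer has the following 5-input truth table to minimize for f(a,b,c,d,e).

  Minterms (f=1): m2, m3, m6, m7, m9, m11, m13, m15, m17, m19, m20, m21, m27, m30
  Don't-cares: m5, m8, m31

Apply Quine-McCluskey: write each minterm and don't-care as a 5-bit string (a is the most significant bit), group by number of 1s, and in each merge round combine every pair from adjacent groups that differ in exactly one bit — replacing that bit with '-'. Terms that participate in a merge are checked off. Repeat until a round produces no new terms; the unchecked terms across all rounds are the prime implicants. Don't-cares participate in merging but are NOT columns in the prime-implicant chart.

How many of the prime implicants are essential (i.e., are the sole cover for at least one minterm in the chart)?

[col 0] 00010*, 00011*, 00101*, 00110*, 00111*, 01000*, 01001*, 01011*, 01101*, 01111*, 10001*, 10011*, 10100*, 10101*, 11011*, 11110*, 11111*
[col 1] -0011*, -0101, -1011*, -1111*, 0-011*, 0-101*, 0-111*, 00-10*, 00-11*, 0001-*, 001-1*, 0011-*, 01-01*, 01-11*, 010-1*, 0100-, 011-1*, 1-011*, 10-01, 100-1, 1010-, 11-11*, 1111-
[col 2] --011, -1-11, 0--11, 0-1-1, 00-1-, 01--1
Prime implicants: --011, -0101, -1-11, 0--11, 0-1-1, 00-1-, 01--1, 0100-, 10-01, 100-1, 1010-, 1111-
PI chart (minterm → PIs covering it):
  2 | 00-1-  (sole → essential)
  3 | --011,0--11,00-1-
  6 | 00-1-  (sole → essential)
  7 | 0--11,0-1-1,00-1-
  9 | 01--1,0100-
  11 | --011,-1-11,0--11,01--1
  13 | 0-1-1,01--1
  15 | -1-11,0--11,0-1-1,01--1
  17 | 10-01,100-1
  19 | --011,100-1
  20 | 1010-  (sole → essential)
  21 | -0101,10-01,1010-
  27 | --011,-1-11
  30 | 1111-  (sole → essential)
Essential prime implicants: 00-1-, 1010-, 1111-

3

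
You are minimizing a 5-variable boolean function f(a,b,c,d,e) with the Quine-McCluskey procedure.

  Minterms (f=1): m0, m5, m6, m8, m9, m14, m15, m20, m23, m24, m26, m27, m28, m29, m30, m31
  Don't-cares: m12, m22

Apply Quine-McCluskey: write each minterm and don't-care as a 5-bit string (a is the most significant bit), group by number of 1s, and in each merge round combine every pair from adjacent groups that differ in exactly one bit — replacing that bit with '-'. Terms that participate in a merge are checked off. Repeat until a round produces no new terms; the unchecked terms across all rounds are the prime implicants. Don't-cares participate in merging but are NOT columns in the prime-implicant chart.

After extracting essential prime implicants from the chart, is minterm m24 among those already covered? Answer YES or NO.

Round 0: 00000✓ 00101 00110✓ 01000✓ 01001✓ 01100✓ 01110✓ 01111✓ 10100✓ 10110✓ 10111✓ 11000✓ 11010✓ 11011✓ 11100✓ 11101✓ 11110✓ 11111✓
Round 1: -0110✓ -1000✓ -1100✓ -1110✓ -1111✓ 0-000 0-110✓ 01-00✓ 0100- 011-0✓ 0111-✓ 1-100✓ 1-110✓ 1-111✓ 101-0✓ 1011-✓ 11-00✓ 11-10✓ 11-11✓ 110-0✓ 1101-✓ 111-0✓ 111-1✓ 1110-✓ 1111-✓
Round 2: --110 -1-00 -11-0 -111- 1-1-0 1-11- 11--0 11-1- 111--
PIs = {--110, -1-00, -11-0, -111-, 0-000, 00101, 0100-, 1-1-0, 1-11-, 11--0, 11-1-, 111--}
Coverage chart:
  m0: 0-000 ←essential
  m5: 00101 ←essential
  m6: --110 ←essential
  m8: -1-00,0-000,0100-
  m9: 0100- ←essential
  m14: --110,-11-0,-111-
  m15: -111- ←essential
  m20: 1-1-0 ←essential
  m23: 1-11- ←essential
  m24: -1-00,11--0
  m26: 11--0,11-1-
  m27: 11-1- ←essential
  m28: -1-00,-11-0,1-1-0,11--0,111--
  m29: 111-- ←essential
  m30: --110,-11-0,-111-,1-1-0,1-11-,11--0,11-1-,111--
  m31: -111-,1-11-,11-1-,111--
Essential: --110, -111-, 0-000, 00101, 0100-, 1-1-0, 1-11-, 11-1-, 111--

NO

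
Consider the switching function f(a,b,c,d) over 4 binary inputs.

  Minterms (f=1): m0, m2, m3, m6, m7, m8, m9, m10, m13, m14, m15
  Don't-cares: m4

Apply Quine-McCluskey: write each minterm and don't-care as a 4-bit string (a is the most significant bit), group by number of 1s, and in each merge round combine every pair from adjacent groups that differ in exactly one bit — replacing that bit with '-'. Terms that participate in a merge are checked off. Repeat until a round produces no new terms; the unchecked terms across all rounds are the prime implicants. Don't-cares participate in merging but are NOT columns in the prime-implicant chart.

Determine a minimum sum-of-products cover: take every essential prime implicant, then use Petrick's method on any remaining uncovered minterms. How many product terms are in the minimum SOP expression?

size-2^0 implicants → 0000(✓)  0010(✓)  0011(✓)  0100(✓)  0110(✓)  0111(✓)  1000(✓)  1001(✓)  1010(✓)  1101(✓)  1110(✓)  1111(✓)
size-2^1 implicants → -000(✓)  -010(✓)  -110(✓)  -111(✓)  0-00(✓)  0-10(✓)  0-11(✓)  00-0(✓)  001-(✓)  01-0(✓)  011-(✓)  1-01  1-10(✓)  10-0(✓)  100-  11-1  111-(✓)
size-2^2 implicants → --10  -0-0  -11-  0--0  0-1-
Unchecked terms (primes): --10, -0-0, -11-, 0--0, 0-1-, 1-01, 100-, 11-1
Minterm coverage:
  m0 ⊆ -0-0,0--0
  m2 ⊆ --10,-0-0,0--0,0-1-
  m3 ⊆ 0-1- [E]
  m6 ⊆ --10,-11-,0--0,0-1-
  m7 ⊆ -11-,0-1-
  m8 ⊆ -0-0,100-
  m9 ⊆ 1-01,100-
  m10 ⊆ --10,-0-0
  m13 ⊆ 1-01,11-1
  m14 ⊆ --10,-11-
  m15 ⊆ -11-,11-1
E = {0-1-}
Petrick residual → -0-0, -11-, 1-01
Cover = b'd' + bc + a'c + ac'd  |cover|=4

4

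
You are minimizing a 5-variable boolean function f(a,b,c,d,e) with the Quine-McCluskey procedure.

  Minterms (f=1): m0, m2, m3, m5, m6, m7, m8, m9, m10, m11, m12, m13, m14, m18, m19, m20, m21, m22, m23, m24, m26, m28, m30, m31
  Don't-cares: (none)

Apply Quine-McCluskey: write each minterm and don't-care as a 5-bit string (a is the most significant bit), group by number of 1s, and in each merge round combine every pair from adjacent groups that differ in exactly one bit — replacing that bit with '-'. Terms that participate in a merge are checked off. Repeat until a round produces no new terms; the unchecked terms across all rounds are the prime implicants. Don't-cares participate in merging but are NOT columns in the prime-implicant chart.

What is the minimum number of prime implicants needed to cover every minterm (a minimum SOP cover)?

7

[col 0] 00000*, 00010*, 00011*, 00101*, 00110*, 00111*, 01000*, 01001*, 01010*, 01011*, 01100*, 01101*, 01110*, 10010*, 10011*, 10100*, 10101*, 10110*, 10111*, 11000*, 11010*, 11100*, 11110*, 11111*
[col 1] -0010*, -0011*, -0101*, -0110*, -0111*, -1000*, -1010*, -1100*, -1110*, 0-000*, 0-010*, 0-011*, 0-101, 0-110*, 00-10*, 00-11*, 000-0*, 0001-*, 001-1*, 0011-*, 01-00*, 01-01*, 01-10*, 010-0*, 010-1*, 0100-*, 0101-*, 011-0*, 0110-*, 1-010*, 1-100*, 1-110*, 1-111*, 10-10*, 10-11*, 1001-*, 101-0*, 101-1*, 1010-*, 1011-*, 11-00*, 11-10*, 110-0*, 111-0*, 1111-*
[col 2] --010*, --110*, -0-10*, -0-11*, -001-*, -01-1, -011-*, -1-00*, -1-10*, -10-0*, -11-0*, 0--10*, 0-0-0, 0-01-, 00-1-*, 01--0*, 01-0-, 010--, 1--10*, 1-1-0, 1-11-, 10-1-*, 101--, 11--0*
[col 3] ---10, -0-1-, -1--0
Prime implicants: ---10, -0-1-, -01-1, -1--0, 0-0-0, 0-01-, 0-101, 01-0-, 010--, 1-1-0, 1-11-, 101--
PI chart (minterm → PIs covering it):
  0 | 0-0-0  (sole → essential)
  2 | ---10,-0-1-,0-0-0,0-01-
  3 | -0-1-,0-01-
  5 | -01-1,0-101
  6 | ---10,-0-1-
  7 | -0-1-,-01-1
  8 | -1--0,0-0-0,01-0-,010--
  9 | 01-0-,010--
  10 | ---10,-1--0,0-0-0,0-01-,010--
  11 | 0-01-,010--
  12 | -1--0,01-0-
  13 | 0-101,01-0-
  14 | ---10,-1--0
  18 | ---10,-0-1-
  19 | -0-1-  (sole → essential)
  20 | 1-1-0,101--
  21 | -01-1,101--
  22 | ---10,-0-1-,1-1-0,1-11-,101--
  23 | -0-1-,-01-1,1-11-,101--
  24 | -1--0  (sole → essential)
  26 | ---10,-1--0
  28 | -1--0,1-1-0
  30 | ---10,-1--0,1-1-0,1-11-
  31 | 1-11-  (sole → essential)
Essential prime implicants: -0-1-, -1--0, 0-0-0, 1-11-
Petrick residual → 0-101, 010--, 101--
Minimum SOP uses 7 PIs: b'd + be' + a'c'e' + a'cd'e + a'bc' + acd + ab'c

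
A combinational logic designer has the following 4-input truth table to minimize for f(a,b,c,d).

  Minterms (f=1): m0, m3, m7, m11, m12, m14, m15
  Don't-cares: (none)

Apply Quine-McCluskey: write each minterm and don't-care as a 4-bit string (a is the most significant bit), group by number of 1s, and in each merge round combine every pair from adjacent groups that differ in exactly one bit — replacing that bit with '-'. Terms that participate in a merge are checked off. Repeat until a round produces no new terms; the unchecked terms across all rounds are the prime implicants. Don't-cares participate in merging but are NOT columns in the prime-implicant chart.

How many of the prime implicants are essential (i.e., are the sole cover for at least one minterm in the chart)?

3

Round 0: 0000 0011✓ 0111✓ 1011✓ 1100✓ 1110✓ 1111✓
Round 1: -011✓ -111✓ 0-11✓ 1-11✓ 11-0 111-
Round 2: --11
PIs = {--11, 0000, 11-0, 111-}
Coverage chart:
  m0: 0000 ←essential
  m3: --11 ←essential
  m7: --11 ←essential
  m11: --11 ←essential
  m12: 11-0 ←essential
  m14: 11-0,111-
  m15: --11,111-
Essential: --11, 0000, 11-0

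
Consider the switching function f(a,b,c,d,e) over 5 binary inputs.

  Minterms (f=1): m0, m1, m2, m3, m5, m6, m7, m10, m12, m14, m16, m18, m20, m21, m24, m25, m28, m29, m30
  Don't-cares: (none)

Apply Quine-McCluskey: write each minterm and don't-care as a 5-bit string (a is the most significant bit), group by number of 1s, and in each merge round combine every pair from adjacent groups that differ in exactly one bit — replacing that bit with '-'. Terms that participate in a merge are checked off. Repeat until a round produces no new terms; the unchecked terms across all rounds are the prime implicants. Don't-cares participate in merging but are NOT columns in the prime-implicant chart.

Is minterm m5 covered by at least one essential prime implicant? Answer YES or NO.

NO

[col 0] 00000*, 00001*, 00010*, 00011*, 00101*, 00110*, 00111*, 01010*, 01100*, 01110*, 10000*, 10010*, 10100*, 10101*, 11000*, 11001*, 11100*, 11101*, 11110*
[col 1] -0000*, -0010*, -0101, -1100*, -1110*, 0-010*, 0-110*, 00-01*, 00-10*, 00-11*, 000-0*, 000-1*, 0000-*, 0001-*, 001-1*, 0011-*, 01-10*, 011-0*, 1-000*, 1-100*, 1-101*, 10-00*, 100-0*, 1010-*, 11-00*, 11-01*, 1100-*, 111-0*, 1110-*
[col 2] -00-0, -11-0, 0--10, 00--1, 00-1-, 000--, 1--00, 1-10-, 11-0-
Prime implicants: -00-0, -0101, -11-0, 0--10, 00--1, 00-1-, 000--, 1--00, 1-10-, 11-0-
PI chart (minterm → PIs covering it):
  0 | -00-0,000--
  1 | 00--1,000--
  2 | -00-0,0--10,00-1-,000--
  3 | 00--1,00-1-,000--
  5 | -0101,00--1
  6 | 0--10,00-1-
  7 | 00--1,00-1-
  10 | 0--10  (sole → essential)
  12 | -11-0  (sole → essential)
  14 | -11-0,0--10
  16 | -00-0,1--00
  18 | -00-0  (sole → essential)
  20 | 1--00,1-10-
  21 | -0101,1-10-
  24 | 1--00,11-0-
  25 | 11-0-  (sole → essential)
  28 | -11-0,1--00,1-10-,11-0-
  29 | 1-10-,11-0-
  30 | -11-0  (sole → essential)
Essential prime implicants: -00-0, -11-0, 0--10, 11-0-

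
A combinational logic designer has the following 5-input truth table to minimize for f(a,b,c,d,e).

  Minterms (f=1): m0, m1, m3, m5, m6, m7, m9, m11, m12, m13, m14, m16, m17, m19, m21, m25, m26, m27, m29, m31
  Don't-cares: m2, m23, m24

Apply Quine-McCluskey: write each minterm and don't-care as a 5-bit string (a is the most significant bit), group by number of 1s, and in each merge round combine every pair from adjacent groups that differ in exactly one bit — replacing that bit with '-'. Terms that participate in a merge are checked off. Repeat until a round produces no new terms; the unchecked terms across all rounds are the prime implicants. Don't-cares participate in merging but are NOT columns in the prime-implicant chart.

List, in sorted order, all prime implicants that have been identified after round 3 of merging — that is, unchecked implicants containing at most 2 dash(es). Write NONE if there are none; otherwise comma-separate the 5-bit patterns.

-000-, 0-110, 00-1-, 000--, 011-0, 0110-, 1-00-, 110--

[col 0] 00000*, 00001*, 00010*, 00011*, 00101*, 00110*, 00111*, 01001*, 01011*, 01100*, 01101*, 01110*, 10000*, 10001*, 10011*, 10101*, 10111*, 11000*, 11001*, 11010*, 11011*, 11101*, 11111*
[col 1] -0000*, -0001*, -0011*, -0101*, -0111*, -1001*, -1011*, -1101*, 0-001*, 0-011*, 0-101*, 0-110, 00-01*, 00-10*, 00-11*, 000-0*, 000-1*, 0000-*, 0001-*, 001-1*, 0011-*, 01-01*, 010-1*, 011-0, 0110-, 1-000*, 1-001*, 1-011*, 1-101*, 1-111*, 10-01*, 10-11*, 100-1*, 1000-*, 101-1*, 11-01*, 11-11*, 110-0*, 110-1*, 1100-*, 1101-*, 111-1*
[col 2] --001*, --011*, --101*, -0-01*, -0-11*, -00-1*, -000-, -01-1*, -1-01*, -10-1*, 0--01*, 0-0-1*, 00--1*, 00-1-, 000--, 1--01*, 1--11*, 1-0-1*, 1-00-, 1-1-1*, 10--1*, 11--1*, 110--
[col 3] ---01, --0-1, -0--1, 1---1
Prime implicants: ---01, --0-1, -0--1, -000-, 0-110, 00-1-, 000--, 011-0, 0110-, 1---1, 1-00-, 110--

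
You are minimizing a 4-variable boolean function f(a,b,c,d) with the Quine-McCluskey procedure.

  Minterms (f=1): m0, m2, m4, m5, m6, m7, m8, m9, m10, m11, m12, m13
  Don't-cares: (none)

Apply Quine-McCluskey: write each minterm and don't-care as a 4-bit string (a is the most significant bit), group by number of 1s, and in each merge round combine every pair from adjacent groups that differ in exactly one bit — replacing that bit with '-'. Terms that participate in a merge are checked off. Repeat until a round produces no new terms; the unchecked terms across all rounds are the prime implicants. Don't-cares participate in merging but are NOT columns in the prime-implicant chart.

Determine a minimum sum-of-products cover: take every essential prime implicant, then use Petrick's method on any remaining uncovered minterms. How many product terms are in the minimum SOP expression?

size-2^0 implicants → 0000(✓)  0010(✓)  0100(✓)  0101(✓)  0110(✓)  0111(✓)  1000(✓)  1001(✓)  1010(✓)  1011(✓)  1100(✓)  1101(✓)
size-2^1 implicants → -000(✓)  -010(✓)  -100(✓)  -101(✓)  0-00(✓)  0-10(✓)  00-0(✓)  01-0(✓)  01-1(✓)  010-(✓)  011-(✓)  1-00(✓)  1-01(✓)  10-0(✓)  10-1(✓)  100-(✓)  101-(✓)  110-(✓)
size-2^2 implicants → --00  -0-0  -10-  0--0  01--  1-0-  10--
Unchecked terms (primes): --00, -0-0, -10-, 0--0, 01--, 1-0-, 10--
Minterm coverage:
  m0 ⊆ --00,-0-0,0--0
  m2 ⊆ -0-0,0--0
  m4 ⊆ --00,-10-,0--0,01--
  m5 ⊆ -10-,01--
  m6 ⊆ 0--0,01--
  m7 ⊆ 01-- [E]
  m8 ⊆ --00,-0-0,1-0-,10--
  m9 ⊆ 1-0-,10--
  m10 ⊆ -0-0,10--
  m11 ⊆ 10-- [E]
  m12 ⊆ --00,-10-,1-0-
  m13 ⊆ -10-,1-0-
E = {01--, 10--}
Petrick residual → -0-0, -10-
Cover = b'd' + bc' + a'b + ab'  |cover|=4

4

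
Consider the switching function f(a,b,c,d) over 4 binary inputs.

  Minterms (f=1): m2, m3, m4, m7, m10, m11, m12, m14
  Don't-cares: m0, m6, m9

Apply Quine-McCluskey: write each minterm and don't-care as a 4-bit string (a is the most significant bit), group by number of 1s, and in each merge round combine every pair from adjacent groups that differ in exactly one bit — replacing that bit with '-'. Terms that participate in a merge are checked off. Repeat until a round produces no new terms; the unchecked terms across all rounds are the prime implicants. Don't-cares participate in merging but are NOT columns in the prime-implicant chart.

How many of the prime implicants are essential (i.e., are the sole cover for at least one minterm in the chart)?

size-2^0 implicants → 0000(✓)  0010(✓)  0011(✓)  0100(✓)  0110(✓)  0111(✓)  1001(✓)  1010(✓)  1011(✓)  1100(✓)  1110(✓)
size-2^1 implicants → -010(✓)  -011(✓)  -100(✓)  -110(✓)  0-00(✓)  0-10(✓)  0-11(✓)  00-0(✓)  001-(✓)  01-0(✓)  011-(✓)  1-10(✓)  10-1  101-(✓)  11-0(✓)
size-2^2 implicants → --10  -01-  -1-0  0--0  0-1-
Unchecked terms (primes): --10, -01-, -1-0, 0--0, 0-1-, 10-1
Minterm coverage:
  m2 ⊆ --10,-01-,0--0,0-1-
  m3 ⊆ -01-,0-1-
  m4 ⊆ -1-0,0--0
  m7 ⊆ 0-1- [E]
  m10 ⊆ --10,-01-
  m11 ⊆ -01-,10-1
  m12 ⊆ -1-0 [E]
  m14 ⊆ --10,-1-0
E = {-1-0, 0-1-}

2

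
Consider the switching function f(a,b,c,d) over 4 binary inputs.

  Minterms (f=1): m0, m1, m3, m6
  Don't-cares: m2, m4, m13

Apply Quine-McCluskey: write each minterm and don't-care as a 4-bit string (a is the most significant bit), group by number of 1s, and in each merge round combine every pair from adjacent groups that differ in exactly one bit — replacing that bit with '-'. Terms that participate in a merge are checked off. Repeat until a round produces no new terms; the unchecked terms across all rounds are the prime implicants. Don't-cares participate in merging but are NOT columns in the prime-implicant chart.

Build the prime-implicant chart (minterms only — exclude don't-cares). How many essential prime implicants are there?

size-2^0 implicants → 0000(✓)  0001(✓)  0010(✓)  0011(✓)  0100(✓)  0110(✓)  1101
size-2^1 implicants → 0-00(✓)  0-10(✓)  00-0(✓)  00-1(✓)  000-(✓)  001-(✓)  01-0(✓)
size-2^2 implicants → 0--0  00--
Unchecked terms (primes): 0--0, 00--, 1101
Minterm coverage:
  m0 ⊆ 0--0,00--
  m1 ⊆ 00-- [E]
  m3 ⊆ 00-- [E]
  m6 ⊆ 0--0 [E]
E = {0--0, 00--}

2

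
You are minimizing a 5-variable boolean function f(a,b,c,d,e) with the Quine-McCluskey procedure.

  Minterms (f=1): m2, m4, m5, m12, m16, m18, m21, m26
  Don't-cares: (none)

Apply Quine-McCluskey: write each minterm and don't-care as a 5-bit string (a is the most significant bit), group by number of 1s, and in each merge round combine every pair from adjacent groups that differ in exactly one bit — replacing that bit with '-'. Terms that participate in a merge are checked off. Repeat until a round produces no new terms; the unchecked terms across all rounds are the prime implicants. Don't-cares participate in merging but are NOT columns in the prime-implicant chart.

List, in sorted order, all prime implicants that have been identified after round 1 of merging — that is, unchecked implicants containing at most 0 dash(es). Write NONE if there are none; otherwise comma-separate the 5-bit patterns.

size-2^0 implicants → 00010(✓)  00100(✓)  00101(✓)  01100(✓)  10000(✓)  10010(✓)  10101(✓)  11010(✓)
size-2^1 implicants → -0010  -0101  0-100  0010-  1-010  100-0
Unchecked terms (primes): -0010, -0101, 0-100, 0010-, 1-010, 100-0

NONE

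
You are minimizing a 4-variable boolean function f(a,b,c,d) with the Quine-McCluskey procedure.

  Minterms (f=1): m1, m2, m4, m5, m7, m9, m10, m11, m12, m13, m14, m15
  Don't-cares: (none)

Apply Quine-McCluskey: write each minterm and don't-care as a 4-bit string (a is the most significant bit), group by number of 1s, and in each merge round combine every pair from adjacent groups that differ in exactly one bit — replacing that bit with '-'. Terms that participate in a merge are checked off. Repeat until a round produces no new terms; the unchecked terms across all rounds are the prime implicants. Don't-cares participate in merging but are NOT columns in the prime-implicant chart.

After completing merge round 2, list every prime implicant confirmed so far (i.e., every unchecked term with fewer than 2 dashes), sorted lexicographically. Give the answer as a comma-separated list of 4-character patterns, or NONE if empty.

-010

size-2^0 implicants → 0001(✓)  0010(✓)  0100(✓)  0101(✓)  0111(✓)  1001(✓)  1010(✓)  1011(✓)  1100(✓)  1101(✓)  1110(✓)  1111(✓)
size-2^1 implicants → -001(✓)  -010  -100(✓)  -101(✓)  -111(✓)  0-01(✓)  01-1(✓)  010-(✓)  1-01(✓)  1-10(✓)  1-11(✓)  10-1(✓)  101-(✓)  11-0(✓)  11-1(✓)  110-(✓)  111-(✓)
size-2^2 implicants → --01  -1-1  -10-  1--1  1-1-  11--
Unchecked terms (primes): --01, -010, -1-1, -10-, 1--1, 1-1-, 11--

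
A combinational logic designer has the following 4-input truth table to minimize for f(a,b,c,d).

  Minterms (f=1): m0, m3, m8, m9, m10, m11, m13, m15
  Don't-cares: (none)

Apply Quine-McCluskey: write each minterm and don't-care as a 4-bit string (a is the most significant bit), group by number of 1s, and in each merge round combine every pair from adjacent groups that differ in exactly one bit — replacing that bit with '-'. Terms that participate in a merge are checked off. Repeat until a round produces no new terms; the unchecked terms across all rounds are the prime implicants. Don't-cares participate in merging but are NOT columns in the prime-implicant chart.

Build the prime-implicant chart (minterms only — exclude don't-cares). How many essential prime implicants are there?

4

Round 0: 0000✓ 0011✓ 1000✓ 1001✓ 1010✓ 1011✓ 1101✓ 1111✓
Round 1: -000 -011 1-01✓ 1-11✓ 10-0✓ 10-1✓ 100-✓ 101-✓ 11-1✓
Round 2: 1--1 10--
PIs = {-000, -011, 1--1, 10--}
Coverage chart:
  m0: -000 ←essential
  m3: -011 ←essential
  m8: -000,10--
  m9: 1--1,10--
  m10: 10-- ←essential
  m11: -011,1--1,10--
  m13: 1--1 ←essential
  m15: 1--1 ←essential
Essential: -000, -011, 1--1, 10--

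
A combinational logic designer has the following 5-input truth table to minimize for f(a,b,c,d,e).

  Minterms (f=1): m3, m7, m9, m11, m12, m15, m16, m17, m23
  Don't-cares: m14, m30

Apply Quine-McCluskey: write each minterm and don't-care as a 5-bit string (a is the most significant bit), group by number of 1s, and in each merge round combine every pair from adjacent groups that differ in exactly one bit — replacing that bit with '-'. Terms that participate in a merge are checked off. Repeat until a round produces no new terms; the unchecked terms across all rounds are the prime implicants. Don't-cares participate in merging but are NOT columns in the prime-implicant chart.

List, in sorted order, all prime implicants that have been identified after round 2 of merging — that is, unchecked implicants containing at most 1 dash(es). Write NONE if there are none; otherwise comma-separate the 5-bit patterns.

-0111, -1110, 010-1, 011-0, 0111-, 1000-

size-2^0 implicants → 00011(✓)  00111(✓)  01001(✓)  01011(✓)  01100(✓)  01110(✓)  01111(✓)  10000(✓)  10001(✓)  10111(✓)  11110(✓)
size-2^1 implicants → -0111  -1110  0-011(✓)  0-111(✓)  00-11(✓)  01-11(✓)  010-1  011-0  0111-  1000-
size-2^2 implicants → 0--11
Unchecked terms (primes): -0111, -1110, 0--11, 010-1, 011-0, 0111-, 1000-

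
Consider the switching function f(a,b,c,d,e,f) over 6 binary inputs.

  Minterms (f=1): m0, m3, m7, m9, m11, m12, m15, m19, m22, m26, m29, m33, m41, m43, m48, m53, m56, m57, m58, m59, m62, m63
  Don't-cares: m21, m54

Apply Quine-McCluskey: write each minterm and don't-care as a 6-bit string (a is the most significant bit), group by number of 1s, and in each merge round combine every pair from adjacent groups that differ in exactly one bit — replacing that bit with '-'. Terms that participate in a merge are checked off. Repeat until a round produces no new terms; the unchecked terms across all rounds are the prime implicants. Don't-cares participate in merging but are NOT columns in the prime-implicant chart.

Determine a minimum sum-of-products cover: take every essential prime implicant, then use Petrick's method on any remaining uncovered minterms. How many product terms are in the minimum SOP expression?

size-2^0 implicants → 000000  000011(✓)  000111(✓)  001001(✓)  001011(✓)  001100  001111(✓)  010011(✓)  010101(✓)  010110(✓)  011010(✓)  011101(✓)  100001(✓)  101001(✓)  101011(✓)  110000(✓)  110101(✓)  110110(✓)  111000(✓)  111001(✓)  111010(✓)  111011(✓)  111110(✓)  111111(✓)
size-2^1 implicants → -01001(✓)  -01011(✓)  -10101  -10110  -11010  0-0011  00-011(✓)  00-111(✓)  000-11(✓)  001-11(✓)  0010-1(✓)  01-101  1-1001(✓)  1-1011(✓)  10-001  1010-1(✓)  11-000  11-110  111-10(✓)  111-11(✓)  1110-0(✓)  1110-1(✓)  11100-(✓)  11101-(✓)  11111-(✓)
size-2^2 implicants → -010-1  00--11  1-10-1  111-1-  1110--
Unchecked terms (primes): -010-1, -10101, -10110, -11010, 0-0011, 00--11, 000000, 001100, 01-101, 1-10-1, 10-001, 11-000, 11-110, 111-1-, 1110--
Minterm coverage:
  m0 ⊆ 000000 [E]
  m3 ⊆ 0-0011,00--11
  m7 ⊆ 00--11 [E]
  m9 ⊆ -010-1 [E]
  m11 ⊆ -010-1,00--11
  m12 ⊆ 001100 [E]
  m15 ⊆ 00--11 [E]
  m19 ⊆ 0-0011 [E]
  m22 ⊆ -10110 [E]
  m26 ⊆ -11010 [E]
  m29 ⊆ 01-101 [E]
  m33 ⊆ 10-001 [E]
  m41 ⊆ -010-1,1-10-1,10-001
  m43 ⊆ -010-1,1-10-1
  m48 ⊆ 11-000 [E]
  m53 ⊆ -10101 [E]
  m56 ⊆ 11-000,1110--
  m57 ⊆ 1-10-1,1110--
  m58 ⊆ -11010,111-1-,1110--
  m59 ⊆ 1-10-1,111-1-,1110--
  m62 ⊆ 11-110,111-1-
  m63 ⊆ 111-1- [E]
E = {-010-1, -10101, -10110, -11010, 0-0011, 00--11, 000000, 001100, 01-101, 10-001, 11-000, 111-1-}
Petrick residual → 1-10-1
Cover = b'cd'f + bc'de'f + bc'def' + bcd'ef' + a'c'd'ef + a'b'ef + a'b'c'd'e'f' + a'b'cde'f' + a'bde'f + acd'f + ab'd'e'f + abd'e'f' + abce  |cover|=13

13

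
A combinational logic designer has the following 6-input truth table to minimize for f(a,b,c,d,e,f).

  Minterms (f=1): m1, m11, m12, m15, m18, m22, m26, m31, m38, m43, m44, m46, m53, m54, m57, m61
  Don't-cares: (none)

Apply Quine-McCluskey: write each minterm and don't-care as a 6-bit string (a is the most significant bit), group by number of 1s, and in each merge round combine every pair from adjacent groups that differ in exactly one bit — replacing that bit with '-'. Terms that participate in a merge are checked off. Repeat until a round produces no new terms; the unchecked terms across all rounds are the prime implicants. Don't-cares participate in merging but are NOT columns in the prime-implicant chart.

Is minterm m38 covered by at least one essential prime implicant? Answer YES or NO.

size-2^0 implicants → 000001  001011(✓)  001100(✓)  001111(✓)  010010(✓)  010110(✓)  011010(✓)  011111(✓)  100110(✓)  101011(✓)  101100(✓)  101110(✓)  110101(✓)  110110(✓)  111001(✓)  111101(✓)
size-2^1 implicants → -01011  -01100  -10110  0-1111  001-11  01-010  010-10  1-0110  10-110  1011-0  11-101  111-01
Unchecked terms (primes): -01011, -01100, -10110, 0-1111, 000001, 001-11, 01-010, 010-10, 1-0110, 10-110, 1011-0, 11-101, 111-01
Minterm coverage:
  m1 ⊆ 000001 [E]
  m11 ⊆ -01011,001-11
  m12 ⊆ -01100 [E]
  m15 ⊆ 0-1111,001-11
  m18 ⊆ 01-010,010-10
  m22 ⊆ -10110,010-10
  m26 ⊆ 01-010 [E]
  m31 ⊆ 0-1111 [E]
  m38 ⊆ 1-0110,10-110
  m43 ⊆ -01011 [E]
  m44 ⊆ -01100,1011-0
  m46 ⊆ 10-110,1011-0
  m53 ⊆ 11-101 [E]
  m54 ⊆ -10110,1-0110
  m57 ⊆ 111-01 [E]
  m61 ⊆ 11-101,111-01
E = {-01011, -01100, 0-1111, 000001, 01-010, 11-101, 111-01}

NO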